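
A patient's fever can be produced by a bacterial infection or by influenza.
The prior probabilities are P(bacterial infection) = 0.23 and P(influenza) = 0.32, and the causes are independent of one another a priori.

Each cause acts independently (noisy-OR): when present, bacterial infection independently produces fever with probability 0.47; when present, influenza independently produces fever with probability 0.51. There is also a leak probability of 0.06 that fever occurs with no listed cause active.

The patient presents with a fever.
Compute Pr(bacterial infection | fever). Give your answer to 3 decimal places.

Under noisy-OR, P(fever | causes) = 1 − (1−0.06)·∏(1−qᵢ) over the active causes.
Sum P(fever|·) weighted by the priors over the 4 (bacterial infection, influenza) configurations:
  P(fever) = 0.06×0.77×0.68 + 0.5394×0.77×0.32 + 0.5018×0.23×0.68 + 0.755882×0.23×0.32
        = 0.031416 + 0.132908 + 0.078482 + 0.055633 = 0.298439
Configurations with bacterial infection contribute 0.134115, so
  P(bacterial infection | fever) = 0.134115 / 0.298439 ≈ 0.449

Pr(bacterial infection | fever) ≈ 0.449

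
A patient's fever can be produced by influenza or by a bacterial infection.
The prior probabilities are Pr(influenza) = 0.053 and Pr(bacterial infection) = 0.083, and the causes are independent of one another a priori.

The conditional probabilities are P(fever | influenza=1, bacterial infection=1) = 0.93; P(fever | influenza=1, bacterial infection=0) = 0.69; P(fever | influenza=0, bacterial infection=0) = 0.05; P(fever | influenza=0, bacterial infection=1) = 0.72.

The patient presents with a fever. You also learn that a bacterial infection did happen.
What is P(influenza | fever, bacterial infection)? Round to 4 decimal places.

P(influenza | fever, bacterial infection) ≈ 0.0674

Weight on influenza=true, given the evidence: 0.93*0.053 = 0.049290
Normalizer over all consistent configurations: 0.72*0.947 + 0.93*0.053 = 0.731130
Posterior = 0.049290 / 0.731130 ≈ 0.0674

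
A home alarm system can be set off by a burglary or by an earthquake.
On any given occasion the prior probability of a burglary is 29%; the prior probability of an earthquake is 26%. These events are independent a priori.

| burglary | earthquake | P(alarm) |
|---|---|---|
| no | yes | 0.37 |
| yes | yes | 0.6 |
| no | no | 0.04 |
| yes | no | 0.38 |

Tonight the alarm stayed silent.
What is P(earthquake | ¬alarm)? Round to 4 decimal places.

Enumerate the 4 (burglary, earthquake) configurations and weight by the priors:
  P(¬alarm) = 0.96*0.71*0.74 + 0.63*0.71*0.26 + 0.62*0.29*0.74 + 0.4*0.29*0.26
        = 0.504384 + 0.116298 + 0.133052 + 0.030160 = 0.783894
Keeping only the earthquake-present terms gives 0.146458, so
  P(earthquake | ¬alarm) = 0.146458 / 0.783894 ≈ 0.1868

P(earthquake | ¬alarm) ≈ 0.1868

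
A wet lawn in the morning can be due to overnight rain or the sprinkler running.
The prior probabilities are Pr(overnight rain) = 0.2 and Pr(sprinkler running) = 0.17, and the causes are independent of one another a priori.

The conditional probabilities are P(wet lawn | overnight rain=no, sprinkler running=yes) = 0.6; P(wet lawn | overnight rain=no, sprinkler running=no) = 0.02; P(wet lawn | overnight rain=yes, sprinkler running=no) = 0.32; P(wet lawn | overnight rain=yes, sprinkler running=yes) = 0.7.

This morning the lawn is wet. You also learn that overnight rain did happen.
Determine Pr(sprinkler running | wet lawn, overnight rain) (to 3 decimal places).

P(wet lawn | overnight rain) = 0.32·0.83 + 0.7·0.17 = 0.265600 + 0.119000 = 0.384600
Of this, 0.119000 comes from 0.7·0.17 (the sprinkler running=true cases).
So P(sprinkler running | wet lawn, overnight rain) = 0.119000/0.384600 ≈ 0.309.

Pr(sprinkler running | wet lawn, overnight rain) ≈ 0.309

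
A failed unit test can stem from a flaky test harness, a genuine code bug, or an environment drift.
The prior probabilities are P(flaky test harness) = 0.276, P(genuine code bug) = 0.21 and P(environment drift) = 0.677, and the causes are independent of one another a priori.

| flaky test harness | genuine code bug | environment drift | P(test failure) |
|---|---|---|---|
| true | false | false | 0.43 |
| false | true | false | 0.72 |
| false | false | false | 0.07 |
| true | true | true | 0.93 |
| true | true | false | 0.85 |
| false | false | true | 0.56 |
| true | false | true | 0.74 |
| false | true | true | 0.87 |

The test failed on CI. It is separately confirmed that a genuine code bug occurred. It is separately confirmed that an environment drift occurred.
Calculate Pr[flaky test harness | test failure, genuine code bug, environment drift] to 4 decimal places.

Numerator (weight on configurations with flaky test harness): 0.93*0.276 = 0.256680
The normalizing constant is 0.87*0.724 + 0.93*0.276 = 0.886560
P(flaky test harness | test failure, genuine code bug, environment drift) = 0.256680/0.886560 ≈ 0.2895

Pr[flaky test harness | test failure, genuine code bug, environment drift] ≈ 0.2895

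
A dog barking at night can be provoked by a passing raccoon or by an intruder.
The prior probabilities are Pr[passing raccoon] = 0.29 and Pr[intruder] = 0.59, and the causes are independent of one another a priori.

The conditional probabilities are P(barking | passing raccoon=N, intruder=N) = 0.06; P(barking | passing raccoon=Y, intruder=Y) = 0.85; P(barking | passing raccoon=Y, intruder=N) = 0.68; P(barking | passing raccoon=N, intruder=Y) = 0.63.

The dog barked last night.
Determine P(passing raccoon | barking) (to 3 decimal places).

Enumerate the 4 (passing raccoon, intruder) configurations and weight by the priors:
  P(barking) = 0.06·0.71·0.41 + 0.63·0.71·0.59 + 0.68·0.29·0.41 + 0.85·0.29·0.59
        = 0.017466 + 0.263907 + 0.080852 + 0.145435 = 0.507660
Configurations with passing raccoon contribute 0.226287, so
  P(passing raccoon | barking) = 0.226287 / 0.507660 ≈ 0.446

P(passing raccoon | barking) ≈ 0.446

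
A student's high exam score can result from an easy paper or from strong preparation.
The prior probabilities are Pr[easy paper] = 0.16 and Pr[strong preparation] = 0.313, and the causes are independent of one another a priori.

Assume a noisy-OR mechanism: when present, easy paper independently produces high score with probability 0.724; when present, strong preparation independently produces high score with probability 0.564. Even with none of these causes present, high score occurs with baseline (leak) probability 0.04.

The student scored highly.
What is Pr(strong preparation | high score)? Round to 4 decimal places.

Pr(strong preparation | high score) ≈ 0.6549

Under noisy-OR, P(high score | causes) = 1 − (1−0.04)·∏(1−qᵢ) over the active causes.
Weight on strong preparation=true, given the evidence: 0.152872 + 0.044295 = 0.197167
Denominator P(high score): 0.04×0.84×0.687 + 0.58144×0.84×0.313 + 0.73504×0.16×0.687 + 0.884477×0.16×0.313 = 0.301046
Posterior = 0.197167 / 0.301046 ≈ 0.6549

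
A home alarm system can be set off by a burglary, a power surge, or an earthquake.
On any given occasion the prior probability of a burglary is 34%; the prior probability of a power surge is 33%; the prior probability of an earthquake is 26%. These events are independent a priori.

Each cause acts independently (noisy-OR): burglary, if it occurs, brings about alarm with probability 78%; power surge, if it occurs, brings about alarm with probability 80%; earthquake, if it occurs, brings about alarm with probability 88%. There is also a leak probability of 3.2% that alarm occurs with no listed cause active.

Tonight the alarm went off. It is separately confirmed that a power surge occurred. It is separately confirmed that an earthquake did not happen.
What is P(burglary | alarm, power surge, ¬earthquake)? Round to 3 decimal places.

Under noisy-OR, P(alarm | causes) = 1 − (1−0.032)·∏(1−qᵢ) over the active causes.
Numerator (weight on configurations with burglary): 0.957408·0.34 = 0.325519
Denominator P(alarm | power surge, ¬earthquake): 0.8064·0.66 + 0.957408·0.34 = 0.857743
P(burglary | alarm, power surge, ¬earthquake) = 0.325519/0.857743 ≈ 0.380

P(burglary | alarm, power surge, ¬earthquake) ≈ 0.380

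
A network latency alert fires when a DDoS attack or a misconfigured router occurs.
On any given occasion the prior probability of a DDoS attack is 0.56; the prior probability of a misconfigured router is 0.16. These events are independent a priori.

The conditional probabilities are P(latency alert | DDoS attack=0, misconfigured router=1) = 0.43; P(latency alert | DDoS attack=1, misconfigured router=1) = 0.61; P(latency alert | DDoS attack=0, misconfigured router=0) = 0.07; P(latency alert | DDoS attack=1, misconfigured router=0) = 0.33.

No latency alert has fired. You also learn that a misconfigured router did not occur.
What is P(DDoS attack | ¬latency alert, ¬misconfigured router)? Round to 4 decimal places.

P(DDoS attack | ¬latency alert, ¬misconfigured router) ≈ 0.4783

Sum P(¬latency alert|·) weighted by the priors over both values of DDoS attack:
  P(¬latency alert | ¬misconfigured router) = 0.93×0.44 + 0.67×0.56
        = 0.409200 + 0.375200 = 0.784400
Keeping only the DDoS attack-present terms gives 0.375200, so
  P(DDoS attack | ¬latency alert, ¬misconfigured router) = 0.375200 / 0.784400 ≈ 0.4783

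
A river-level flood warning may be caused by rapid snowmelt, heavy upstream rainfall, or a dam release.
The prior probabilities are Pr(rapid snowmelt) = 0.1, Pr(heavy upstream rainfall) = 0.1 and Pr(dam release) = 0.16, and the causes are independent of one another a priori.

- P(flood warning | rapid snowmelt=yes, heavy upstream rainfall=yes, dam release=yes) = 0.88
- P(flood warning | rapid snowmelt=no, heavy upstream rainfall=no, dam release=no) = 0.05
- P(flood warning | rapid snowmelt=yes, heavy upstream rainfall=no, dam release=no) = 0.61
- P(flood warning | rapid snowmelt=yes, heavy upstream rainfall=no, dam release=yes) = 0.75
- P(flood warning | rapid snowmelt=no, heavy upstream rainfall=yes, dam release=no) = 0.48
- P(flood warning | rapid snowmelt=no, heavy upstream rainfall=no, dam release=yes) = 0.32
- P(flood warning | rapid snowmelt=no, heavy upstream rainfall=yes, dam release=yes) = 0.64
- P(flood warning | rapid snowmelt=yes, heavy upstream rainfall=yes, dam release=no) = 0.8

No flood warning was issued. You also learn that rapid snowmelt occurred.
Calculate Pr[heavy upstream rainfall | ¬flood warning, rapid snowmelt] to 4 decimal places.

Pr[heavy upstream rainfall | ¬flood warning, rapid snowmelt] ≈ 0.0536

Enumerate the 4 (heavy upstream rainfall, dam release) configurations and weight by the priors:
  P(¬flood warning | rapid snowmelt) = 0.39*0.9*0.84 + 0.25*0.9*0.16 + 0.2*0.1*0.84 + 0.12*0.1*0.16
        = 0.294840 + 0.036000 + 0.016800 + 0.001920 = 0.349560
Configurations with heavy upstream rainfall contribute 0.018720, so
  P(heavy upstream rainfall | ¬flood warning, rapid snowmelt) = 0.018720 / 0.349560 ≈ 0.0536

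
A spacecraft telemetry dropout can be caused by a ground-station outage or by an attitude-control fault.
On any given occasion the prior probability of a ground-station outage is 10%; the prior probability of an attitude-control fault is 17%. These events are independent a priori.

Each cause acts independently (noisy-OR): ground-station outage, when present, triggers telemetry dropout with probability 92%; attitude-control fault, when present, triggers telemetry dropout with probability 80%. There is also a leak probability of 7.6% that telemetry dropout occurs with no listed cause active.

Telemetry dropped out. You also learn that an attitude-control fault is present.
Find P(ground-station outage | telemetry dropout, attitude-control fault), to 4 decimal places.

Under noisy-OR, P(telemetry dropout | causes) = 1 − (1−0.076)·∏(1−qᵢ) over the active causes.
By total probability over both values of ground-station outage:
  P(telemetry dropout | attitude-control fault) = 0.8152*0.9 + 0.985216*0.1
        = 0.733680 + 0.098522 = 0.832202
Keeping only the ground-station outage-present terms gives 0.098522, so
  P(ground-station outage | telemetry dropout, attitude-control fault) = 0.098522 / 0.832202 ≈ 0.1184

P(ground-station outage | telemetry dropout, attitude-control fault) ≈ 0.1184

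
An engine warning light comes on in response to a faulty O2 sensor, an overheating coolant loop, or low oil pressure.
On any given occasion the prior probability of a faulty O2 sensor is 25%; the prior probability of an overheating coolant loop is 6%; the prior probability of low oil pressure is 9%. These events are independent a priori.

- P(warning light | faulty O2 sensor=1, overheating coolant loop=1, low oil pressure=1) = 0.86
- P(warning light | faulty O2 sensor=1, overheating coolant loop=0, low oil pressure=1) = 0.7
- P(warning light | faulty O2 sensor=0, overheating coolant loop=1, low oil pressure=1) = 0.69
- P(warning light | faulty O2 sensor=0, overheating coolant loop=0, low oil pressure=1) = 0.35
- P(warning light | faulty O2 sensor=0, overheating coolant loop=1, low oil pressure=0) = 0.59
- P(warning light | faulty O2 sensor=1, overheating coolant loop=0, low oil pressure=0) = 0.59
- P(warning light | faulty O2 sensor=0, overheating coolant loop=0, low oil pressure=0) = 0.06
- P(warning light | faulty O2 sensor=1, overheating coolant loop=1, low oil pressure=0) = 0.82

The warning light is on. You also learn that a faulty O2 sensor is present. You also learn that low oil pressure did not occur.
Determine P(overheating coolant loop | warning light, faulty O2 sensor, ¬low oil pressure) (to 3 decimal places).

Sum P(warning light|·) weighted by the priors over both values of overheating coolant loop:
  P(warning light | faulty O2 sensor, ¬low oil pressure) = 0.59×0.94 + 0.82×0.06
        = 0.554600 + 0.049200 = 0.603800
The terms with overheating coolant loop present sum to 0.049200, so
  P(overheating coolant loop | warning light, faulty O2 sensor, ¬low oil pressure) = 0.049200 / 0.603800 ≈ 0.081

P(overheating coolant loop | warning light, faulty O2 sensor, ¬low oil pressure) ≈ 0.081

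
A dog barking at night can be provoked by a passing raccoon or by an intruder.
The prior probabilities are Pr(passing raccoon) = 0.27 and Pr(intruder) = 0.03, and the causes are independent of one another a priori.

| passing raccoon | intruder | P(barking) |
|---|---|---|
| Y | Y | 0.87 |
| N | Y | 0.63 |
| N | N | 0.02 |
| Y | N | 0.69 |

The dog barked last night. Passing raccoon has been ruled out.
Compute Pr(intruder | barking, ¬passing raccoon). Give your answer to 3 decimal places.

By total probability over both values of intruder:
  P(barking | ¬passing raccoon) = 0.02×0.97 + 0.63×0.03
        = 0.019400 + 0.018900 = 0.038300
Keeping only the intruder-present terms gives 0.018900, so
  P(intruder | barking, ¬passing raccoon) = 0.018900 / 0.038300 ≈ 0.493

Pr(intruder | barking, ¬passing raccoon) ≈ 0.493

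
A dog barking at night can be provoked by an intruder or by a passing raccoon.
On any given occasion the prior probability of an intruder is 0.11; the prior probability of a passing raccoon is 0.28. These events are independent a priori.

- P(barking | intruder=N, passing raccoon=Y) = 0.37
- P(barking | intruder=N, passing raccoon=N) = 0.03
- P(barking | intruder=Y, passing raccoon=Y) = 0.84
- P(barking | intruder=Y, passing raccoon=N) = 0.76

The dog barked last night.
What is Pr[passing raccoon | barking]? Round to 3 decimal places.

Weight on passing raccoon=true, given the evidence: 0.092204 + 0.025872 = 0.118076
The normalizing constant is 0.03×0.89×0.72 + 0.37×0.89×0.28 + 0.76×0.11×0.72 + 0.84×0.11×0.28 = 0.197492
P(passing raccoon | barking) = 0.118076/0.197492 ≈ 0.598

Pr[passing raccoon | barking] ≈ 0.598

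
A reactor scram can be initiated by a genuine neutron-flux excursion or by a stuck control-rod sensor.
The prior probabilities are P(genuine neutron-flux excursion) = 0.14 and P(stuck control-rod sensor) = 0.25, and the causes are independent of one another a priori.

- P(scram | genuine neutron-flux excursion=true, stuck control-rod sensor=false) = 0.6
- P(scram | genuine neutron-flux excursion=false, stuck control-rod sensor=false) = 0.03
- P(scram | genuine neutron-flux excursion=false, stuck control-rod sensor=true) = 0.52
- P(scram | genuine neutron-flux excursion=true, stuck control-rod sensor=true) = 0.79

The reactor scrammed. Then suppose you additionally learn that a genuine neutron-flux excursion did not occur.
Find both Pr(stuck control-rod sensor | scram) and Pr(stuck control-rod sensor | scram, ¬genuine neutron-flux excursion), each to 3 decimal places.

Pr(stuck control-rod sensor | scram) ≈ 0.629; Pr(stuck control-rod sensor | scram, ¬genuine neutron-flux excursion) ≈ 0.852

Sum P(scram|·) weighted by the priors over the 4 (genuine neutron-flux excursion, stuck control-rod sensor) configurations:
  P(scram) = 0.03·0.86·0.75 + 0.52·0.86·0.25 + 0.6·0.14·0.75 + 0.79·0.14·0.25
        = 0.019350 + 0.111800 + 0.063000 + 0.027650 = 0.221800
The terms with stuck control-rod sensor present sum to 0.139450, so
  P(stuck control-rod sensor | scram) = 0.139450 / 0.221800 ≈ 0.629

Now condition on the additional information:
Numerator (weight on configurations with stuck control-rod sensor): 0.52*0.25 = 0.130000
The normalizing constant is 0.03*0.75 + 0.52*0.25 = 0.152500
Posterior = 0.130000 / 0.152500 ≈ 0.852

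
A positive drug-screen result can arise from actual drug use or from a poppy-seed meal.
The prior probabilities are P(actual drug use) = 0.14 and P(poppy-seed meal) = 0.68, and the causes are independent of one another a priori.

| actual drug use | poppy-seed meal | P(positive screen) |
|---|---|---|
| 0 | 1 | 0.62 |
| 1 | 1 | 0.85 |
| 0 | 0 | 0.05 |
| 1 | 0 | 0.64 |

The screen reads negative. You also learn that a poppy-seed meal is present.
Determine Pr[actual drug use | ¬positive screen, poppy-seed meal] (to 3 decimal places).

Pr[actual drug use | ¬positive screen, poppy-seed meal] ≈ 0.060

Numerator (weight on configurations with actual drug use): 0.15·0.14 = 0.021000
Normalizer over all consistent configurations: 0.38·0.86 + 0.15·0.14 = 0.347800
Posterior = 0.021000 / 0.347800 ≈ 0.060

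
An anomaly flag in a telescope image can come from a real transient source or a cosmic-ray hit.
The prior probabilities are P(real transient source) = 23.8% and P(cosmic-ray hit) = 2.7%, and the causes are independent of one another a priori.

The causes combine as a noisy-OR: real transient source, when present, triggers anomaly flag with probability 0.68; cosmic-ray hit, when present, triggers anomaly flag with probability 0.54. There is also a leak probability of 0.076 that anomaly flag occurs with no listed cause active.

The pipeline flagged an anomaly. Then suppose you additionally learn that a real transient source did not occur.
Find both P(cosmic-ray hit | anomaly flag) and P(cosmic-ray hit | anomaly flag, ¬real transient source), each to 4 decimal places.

Under noisy-OR, P(anomaly flag | causes) = 1 − (1−0.076)·∏(1−qᵢ) over the active causes.
Numerator (weight on configurations with cosmic-ray hit): 0.011829 + 0.005552 = 0.017381
The normalizing constant is 0.076×0.762×0.973 + 0.57496×0.762×0.027 + 0.70432×0.238×0.973 + 0.863987×0.238×0.027 = 0.236831
Posterior = 0.017381 / 0.236831 ≈ 0.0734

Now condition on the additional information:
By total probability over both values of cosmic-ray hit:
  P(anomaly flag | ¬real transient source) = 0.076×0.973 + 0.57496×0.027
        = 0.073948 + 0.015524 = 0.089472
Keeping only the cosmic-ray hit-present terms gives 0.015524, so
  P(cosmic-ray hit | anomaly flag, ¬real transient source) = 0.015524 / 0.089472 ≈ 0.1735

P(cosmic-ray hit | anomaly flag) ≈ 0.0734; P(cosmic-ray hit | anomaly flag, ¬real transient source) ≈ 0.1735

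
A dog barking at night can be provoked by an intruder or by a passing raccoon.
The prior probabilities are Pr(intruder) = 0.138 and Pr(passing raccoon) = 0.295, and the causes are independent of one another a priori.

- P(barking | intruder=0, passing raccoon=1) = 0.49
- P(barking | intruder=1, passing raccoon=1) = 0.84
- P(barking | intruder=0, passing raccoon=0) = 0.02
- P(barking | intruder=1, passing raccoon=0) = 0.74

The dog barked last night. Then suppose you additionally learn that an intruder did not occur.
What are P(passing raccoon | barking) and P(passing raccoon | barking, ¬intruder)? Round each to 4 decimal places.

Sum P(barking|·) weighted by the priors over the 4 (intruder, passing raccoon) configurations:
  P(barking) = 0.02·0.862·0.705 + 0.49·0.862·0.295 + 0.74·0.138·0.705 + 0.84·0.138·0.295
        = 0.012154 + 0.124602 + 0.071995 + 0.034196 = 0.242947
Keeping only the passing raccoon-present terms gives 0.158798, so
  P(passing raccoon | barking) = 0.158798 / 0.242947 ≈ 0.6536

Now also conditioning on intruder≠true:
Enumerate both values of passing raccoon and weight by the priors:
  P(barking | ¬intruder) = 0.02*0.705 + 0.49*0.295
        = 0.014100 + 0.144550 = 0.158650
The terms with passing raccoon present sum to 0.144550, so
  P(passing raccoon | barking, ¬intruder) = 0.144550 / 0.158650 ≈ 0.9111

P(passing raccoon | barking) ≈ 0.6536; P(passing raccoon | barking, ¬intruder) ≈ 0.9111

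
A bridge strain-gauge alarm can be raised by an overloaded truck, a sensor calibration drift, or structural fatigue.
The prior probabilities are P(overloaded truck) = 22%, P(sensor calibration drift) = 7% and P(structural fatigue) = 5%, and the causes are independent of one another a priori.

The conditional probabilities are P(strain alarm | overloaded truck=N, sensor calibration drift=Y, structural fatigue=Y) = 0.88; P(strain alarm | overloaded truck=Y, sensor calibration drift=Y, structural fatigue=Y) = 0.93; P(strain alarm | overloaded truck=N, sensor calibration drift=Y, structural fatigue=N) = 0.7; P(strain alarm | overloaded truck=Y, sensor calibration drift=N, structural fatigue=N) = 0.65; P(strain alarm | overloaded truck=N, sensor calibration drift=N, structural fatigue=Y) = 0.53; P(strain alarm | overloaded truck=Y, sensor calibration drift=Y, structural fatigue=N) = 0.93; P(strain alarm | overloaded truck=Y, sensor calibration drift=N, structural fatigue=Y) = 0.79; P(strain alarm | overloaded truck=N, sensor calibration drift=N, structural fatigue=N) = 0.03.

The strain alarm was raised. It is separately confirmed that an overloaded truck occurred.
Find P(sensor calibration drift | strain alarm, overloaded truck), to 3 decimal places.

Numerator (weight on configurations with sensor calibration drift): 0.061845 + 0.003255 = 0.065100
Normalizer over all consistent configurations: 0.65·0.93·0.95 + 0.79·0.93·0.05 + 0.93·0.07·0.95 + 0.93·0.07·0.05 = 0.676110
P(sensor calibration drift | strain alarm, overloaded truck) = 0.065100/0.676110 ≈ 0.096

P(sensor calibration drift | strain alarm, overloaded truck) ≈ 0.096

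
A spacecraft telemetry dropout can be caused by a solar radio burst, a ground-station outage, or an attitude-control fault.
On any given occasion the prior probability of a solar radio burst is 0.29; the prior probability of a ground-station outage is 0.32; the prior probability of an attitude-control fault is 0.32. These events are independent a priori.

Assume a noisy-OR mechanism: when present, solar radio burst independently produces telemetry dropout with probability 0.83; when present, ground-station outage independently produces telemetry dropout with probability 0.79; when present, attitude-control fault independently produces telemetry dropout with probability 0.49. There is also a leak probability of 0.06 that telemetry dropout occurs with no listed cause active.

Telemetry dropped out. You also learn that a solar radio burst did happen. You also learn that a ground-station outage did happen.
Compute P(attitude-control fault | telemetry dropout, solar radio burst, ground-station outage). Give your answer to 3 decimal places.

Under noisy-OR, P(telemetry dropout | causes) = 1 − (1−0.06)·∏(1−qᵢ) over the active causes.
Enumerate both values of attitude-control fault and weight by the priors:
  P(telemetry dropout | solar radio burst, ground-station outage) = 0.966442·0.68 + 0.982885·0.32
        = 0.657181 + 0.314523 = 0.971704
The terms with attitude-control fault present sum to 0.314523, so
  P(attitude-control fault | telemetry dropout, solar radio burst, ground-station outage) = 0.314523 / 0.971704 ≈ 0.324

P(attitude-control fault | telemetry dropout, solar radio burst, ground-station outage) ≈ 0.324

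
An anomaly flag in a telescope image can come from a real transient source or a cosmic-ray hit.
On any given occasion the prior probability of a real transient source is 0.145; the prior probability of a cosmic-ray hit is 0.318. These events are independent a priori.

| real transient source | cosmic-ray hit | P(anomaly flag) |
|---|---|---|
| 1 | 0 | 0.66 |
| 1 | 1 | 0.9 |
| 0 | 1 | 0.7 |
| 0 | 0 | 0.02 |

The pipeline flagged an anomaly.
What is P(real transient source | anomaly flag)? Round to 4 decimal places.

By total probability over the 4 (real transient source, cosmic-ray hit) configurations:
  P(anomaly flag) = 0.02*0.855*0.682 + 0.7*0.855*0.318 + 0.66*0.145*0.682 + 0.9*0.145*0.318
        = 0.011662 + 0.190323 + 0.065267 + 0.041499 = 0.308751
Keeping only the real transient source-present terms gives 0.106766, so
  P(real transient source | anomaly flag) = 0.106766 / 0.308751 ≈ 0.3458

P(real transient source | anomaly flag) ≈ 0.3458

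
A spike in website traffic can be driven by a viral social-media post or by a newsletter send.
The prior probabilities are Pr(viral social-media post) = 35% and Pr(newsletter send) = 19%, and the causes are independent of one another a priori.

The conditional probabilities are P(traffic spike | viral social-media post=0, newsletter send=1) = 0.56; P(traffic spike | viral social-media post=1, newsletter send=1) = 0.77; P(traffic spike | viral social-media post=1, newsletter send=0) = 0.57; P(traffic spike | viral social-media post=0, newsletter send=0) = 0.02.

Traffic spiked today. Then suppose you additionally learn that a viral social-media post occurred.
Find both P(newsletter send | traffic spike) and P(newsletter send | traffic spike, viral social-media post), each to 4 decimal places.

P(traffic spike) = 0.02·0.65·0.81 + 0.56·0.65·0.19 + 0.57·0.35·0.81 + 0.77·0.35·0.19 = 0.010530 + 0.069160 + 0.161595 + 0.051205 = 0.292490
Of this, 0.120365 comes from 0.069160 + 0.051205 (the newsletter send=true cases).
So P(newsletter send | traffic spike) = 0.120365/0.292490 ≈ 0.4115.

Now also conditioning on viral social-media post=true:
P(traffic spike | viral social-media post) = 0.57×0.81 + 0.77×0.19 = 0.461700 + 0.146300 = 0.608000
Of this, 0.146300 comes from 0.77×0.19 (the newsletter send=true cases).
So P(newsletter send | traffic spike, viral social-media post) = 0.146300/0.608000 ≈ 0.2406.

P(newsletter send | traffic spike) ≈ 0.4115; P(newsletter send | traffic spike, viral social-media post) ≈ 0.2406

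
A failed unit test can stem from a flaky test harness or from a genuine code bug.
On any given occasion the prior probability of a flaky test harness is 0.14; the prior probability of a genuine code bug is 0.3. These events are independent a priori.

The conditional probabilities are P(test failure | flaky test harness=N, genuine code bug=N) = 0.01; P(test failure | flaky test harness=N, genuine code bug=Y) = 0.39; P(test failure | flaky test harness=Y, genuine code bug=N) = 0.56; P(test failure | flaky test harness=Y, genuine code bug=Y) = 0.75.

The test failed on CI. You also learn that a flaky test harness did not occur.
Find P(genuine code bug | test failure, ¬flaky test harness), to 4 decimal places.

P(genuine code bug | test failure, ¬flaky test harness) ≈ 0.9435

Enumerate both values of genuine code bug and weight by the priors:
  P(test failure | ¬flaky test harness) = 0.01·0.7 + 0.39·0.3
        = 0.007000 + 0.117000 = 0.124000
Configurations with genuine code bug contribute 0.117000, so
  P(genuine code bug | test failure, ¬flaky test harness) = 0.117000 / 0.124000 ≈ 0.9435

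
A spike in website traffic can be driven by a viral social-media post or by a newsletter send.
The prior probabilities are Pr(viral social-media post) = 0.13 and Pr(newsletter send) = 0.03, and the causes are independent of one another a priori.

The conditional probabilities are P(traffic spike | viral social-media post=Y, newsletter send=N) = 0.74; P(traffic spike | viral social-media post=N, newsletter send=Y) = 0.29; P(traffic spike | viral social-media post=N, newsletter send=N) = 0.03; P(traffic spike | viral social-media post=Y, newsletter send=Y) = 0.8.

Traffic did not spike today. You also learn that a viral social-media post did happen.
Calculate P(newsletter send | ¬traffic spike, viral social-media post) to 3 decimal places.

P(newsletter send | ¬traffic spike, viral social-media post) ≈ 0.023

By total probability over both values of newsletter send:
  P(¬traffic spike | viral social-media post) = 0.26×0.97 + 0.2×0.03
        = 0.252200 + 0.006000 = 0.258200
Keeping only the newsletter send-present terms gives 0.006000, so
  P(newsletter send | ¬traffic spike, viral social-media post) = 0.006000 / 0.258200 ≈ 0.023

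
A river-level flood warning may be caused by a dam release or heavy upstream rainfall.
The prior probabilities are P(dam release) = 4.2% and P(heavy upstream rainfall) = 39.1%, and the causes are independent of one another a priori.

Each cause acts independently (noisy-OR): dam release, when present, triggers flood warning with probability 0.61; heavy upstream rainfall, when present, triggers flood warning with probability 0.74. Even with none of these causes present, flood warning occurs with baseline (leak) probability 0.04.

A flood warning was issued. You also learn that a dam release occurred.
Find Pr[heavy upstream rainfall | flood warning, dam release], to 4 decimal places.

Pr[heavy upstream rainfall | flood warning, dam release] ≈ 0.4809

Under noisy-OR, P(flood warning | causes) = 1 − (1−0.04)·∏(1−qᵢ) over the active causes.
P(flood warning | dam release) = 0.6256·0.609 + 0.902656·0.391 = 0.380990 + 0.352938 = 0.733928
Restricting to configurations with heavy upstream rainfall present: 0.902656·0.391 = 0.352938.
Hence the posterior is 0.352938/0.733928 ≈ 0.4809.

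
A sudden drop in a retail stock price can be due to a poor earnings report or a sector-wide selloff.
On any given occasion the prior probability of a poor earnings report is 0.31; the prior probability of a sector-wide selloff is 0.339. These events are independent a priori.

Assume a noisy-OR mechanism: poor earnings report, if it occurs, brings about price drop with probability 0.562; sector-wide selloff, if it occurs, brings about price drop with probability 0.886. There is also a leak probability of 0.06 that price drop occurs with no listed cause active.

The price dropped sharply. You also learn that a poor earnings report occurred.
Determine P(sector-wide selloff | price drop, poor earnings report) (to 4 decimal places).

P(sector-wide selloff | price drop, poor earnings report) ≈ 0.4538

Under noisy-OR, P(price drop | causes) = 1 − (1−0.06)·∏(1−qᵢ) over the active causes.
By total probability over both values of sector-wide selloff:
  P(price drop | poor earnings report) = 0.58828*0.661 + 0.953064*0.339
        = 0.388853 + 0.323089 = 0.711942
The terms with sector-wide selloff present sum to 0.323089, so
  P(sector-wide selloff | price drop, poor earnings report) = 0.323089 / 0.711942 ≈ 0.4538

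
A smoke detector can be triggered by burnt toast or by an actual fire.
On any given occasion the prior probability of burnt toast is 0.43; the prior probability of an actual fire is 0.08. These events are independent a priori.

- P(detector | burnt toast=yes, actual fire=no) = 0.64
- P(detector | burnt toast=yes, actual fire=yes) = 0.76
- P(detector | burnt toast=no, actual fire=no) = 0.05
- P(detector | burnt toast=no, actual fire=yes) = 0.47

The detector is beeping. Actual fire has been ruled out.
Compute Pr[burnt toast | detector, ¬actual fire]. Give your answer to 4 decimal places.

P(detector | ¬actual fire) = 0.05*0.57 + 0.64*0.43 = 0.028500 + 0.275200 = 0.303700
Restricting to configurations with burnt toast present: 0.64*0.43 = 0.275200.
So P(burnt toast | detector, ¬actual fire) = 0.275200/0.303700 ≈ 0.9062.

Pr[burnt toast | detector, ¬actual fire] ≈ 0.9062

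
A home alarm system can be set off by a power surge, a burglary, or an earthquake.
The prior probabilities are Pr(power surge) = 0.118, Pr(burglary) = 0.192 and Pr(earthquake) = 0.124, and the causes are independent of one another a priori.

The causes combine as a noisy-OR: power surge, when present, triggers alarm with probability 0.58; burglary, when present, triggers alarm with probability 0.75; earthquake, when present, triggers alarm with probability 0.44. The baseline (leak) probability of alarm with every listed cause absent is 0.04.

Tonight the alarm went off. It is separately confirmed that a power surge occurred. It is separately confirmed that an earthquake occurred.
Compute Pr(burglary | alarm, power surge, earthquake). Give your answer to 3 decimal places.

Under noisy-OR, P(alarm | causes) = 1 − (1−0.04)·∏(1−qᵢ) over the active causes.
Numerator (weight on configurations with burglary): 0.943552*0.192 = 0.181162
Denominator P(alarm | power surge, earthquake): 0.774208*0.808 + 0.943552*0.192 = 0.806722
P(burglary | alarm, power surge, earthquake) = 0.181162/0.806722 ≈ 0.225

Pr(burglary | alarm, power surge, earthquake) ≈ 0.225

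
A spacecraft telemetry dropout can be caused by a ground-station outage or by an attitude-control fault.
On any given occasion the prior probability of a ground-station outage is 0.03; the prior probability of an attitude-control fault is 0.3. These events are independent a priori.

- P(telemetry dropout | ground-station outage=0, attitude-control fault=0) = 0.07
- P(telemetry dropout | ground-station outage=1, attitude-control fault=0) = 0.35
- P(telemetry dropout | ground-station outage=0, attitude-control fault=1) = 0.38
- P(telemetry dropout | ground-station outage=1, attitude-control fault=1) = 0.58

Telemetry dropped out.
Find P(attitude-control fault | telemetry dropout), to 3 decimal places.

P(attitude-control fault | telemetry dropout) ≈ 0.678

P(telemetry dropout) = 0.07×0.97×0.7 + 0.38×0.97×0.3 + 0.35×0.03×0.7 + 0.58×0.03×0.3 = 0.047530 + 0.110580 + 0.007350 + 0.005220 = 0.170680
Of this, 0.115800 comes from 0.110580 + 0.005220 (the attitude-control fault=true cases).
P(attitude-control fault | telemetry dropout) = 0.115800 / 0.170680 ≈ 0.678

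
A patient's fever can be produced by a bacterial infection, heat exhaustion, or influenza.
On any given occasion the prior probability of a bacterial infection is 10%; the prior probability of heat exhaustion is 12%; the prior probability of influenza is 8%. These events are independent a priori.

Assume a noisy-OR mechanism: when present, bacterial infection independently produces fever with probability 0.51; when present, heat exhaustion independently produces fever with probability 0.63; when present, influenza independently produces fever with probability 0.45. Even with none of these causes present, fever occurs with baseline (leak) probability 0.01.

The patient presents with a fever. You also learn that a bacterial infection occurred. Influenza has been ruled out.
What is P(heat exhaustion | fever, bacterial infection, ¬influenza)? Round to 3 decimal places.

Under noisy-OR, P(fever | causes) = 1 − (1−0.01)·∏(1−qᵢ) over the active causes.
P(fever | bacterial infection, ¬influenza) = 0.5149*0.88 + 0.820513*0.12 = 0.453112 + 0.098462 = 0.551574
Of this, 0.098462 comes from 0.820513*0.12 (the heat exhaustion=true cases).
P(heat exhaustion | fever, bacterial infection, ¬influenza) = 0.098462 / 0.551574 ≈ 0.179

P(heat exhaustion | fever, bacterial infection, ¬influenza) ≈ 0.179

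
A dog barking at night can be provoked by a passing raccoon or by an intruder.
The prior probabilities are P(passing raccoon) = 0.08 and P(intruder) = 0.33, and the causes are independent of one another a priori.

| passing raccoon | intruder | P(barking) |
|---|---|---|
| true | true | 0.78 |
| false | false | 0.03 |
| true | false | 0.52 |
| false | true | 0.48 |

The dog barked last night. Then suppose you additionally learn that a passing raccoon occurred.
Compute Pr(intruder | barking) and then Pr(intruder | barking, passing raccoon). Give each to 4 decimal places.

For the numerator, keep only intruder=true terms: 0.145728 + 0.020592 = 0.166320
Normalizer over all consistent configurations: 0.03·0.92·0.67 + 0.48·0.92·0.33 + 0.52·0.08·0.67 + 0.78·0.08·0.33 = 0.212684
Posterior = 0.166320 / 0.212684 ≈ 0.7820

Now condition on the additional information:
P(barking | passing raccoon) = 0.52*0.67 + 0.78*0.33 = 0.348400 + 0.257400 = 0.605800
Restricting to configurations with intruder present: 0.78*0.33 = 0.257400.
Hence the posterior is 0.257400/0.605800 ≈ 0.4249.
— passing raccoon explains away the evidence for intruder.

Pr(intruder | barking) ≈ 0.7820; Pr(intruder | barking, passing raccoon) ≈ 0.4249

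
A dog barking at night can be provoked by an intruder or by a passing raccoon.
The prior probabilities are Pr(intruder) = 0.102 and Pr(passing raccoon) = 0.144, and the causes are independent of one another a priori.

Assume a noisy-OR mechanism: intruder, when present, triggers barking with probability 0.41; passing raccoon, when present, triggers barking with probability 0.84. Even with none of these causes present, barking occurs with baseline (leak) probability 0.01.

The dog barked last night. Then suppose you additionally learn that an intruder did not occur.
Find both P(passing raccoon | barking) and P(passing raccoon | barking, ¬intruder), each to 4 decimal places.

P(passing raccoon | barking) ≈ 0.7352; P(passing raccoon | barking, ¬intruder) ≈ 0.9340

Under noisy-OR, P(barking | causes) = 1 − (1−0.01)·∏(1−qᵢ) over the active causes.
P(barking) = 0.01×0.898×0.856 + 0.8416×0.898×0.144 + 0.4159×0.102×0.856 + 0.906544×0.102×0.144 = 0.007687 + 0.108829 + 0.036313 + 0.013315 = 0.166144
Of this, 0.122144 comes from 0.108829 + 0.013315 (the passing raccoon=true cases).
P(passing raccoon | barking) = 0.122144 / 0.166144 ≈ 0.7352

With the extra evidence:
Sum P(barking|·) weighted by the priors over both values of passing raccoon:
  P(barking | ¬intruder) = 0.01·0.856 + 0.8416·0.144
        = 0.008560 + 0.121190 = 0.129750
Keeping only the passing raccoon-present terms gives 0.121190, so
  P(passing raccoon | barking, ¬intruder) = 0.121190 / 0.129750 ≈ 0.9340
Ruling out intruder raises the posterior on passing raccoon — the flip side of explaining away.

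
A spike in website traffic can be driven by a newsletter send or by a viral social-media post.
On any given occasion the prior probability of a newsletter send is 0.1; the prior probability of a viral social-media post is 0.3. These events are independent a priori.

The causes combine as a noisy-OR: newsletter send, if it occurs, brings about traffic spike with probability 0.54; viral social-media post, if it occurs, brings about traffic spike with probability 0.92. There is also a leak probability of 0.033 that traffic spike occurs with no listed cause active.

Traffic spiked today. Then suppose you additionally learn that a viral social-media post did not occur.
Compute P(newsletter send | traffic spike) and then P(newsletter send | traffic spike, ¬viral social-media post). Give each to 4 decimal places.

P(newsletter send | traffic spike) ≈ 0.2008; P(newsletter send | traffic spike, ¬viral social-media post) ≈ 0.6515

Under noisy-OR, P(traffic spike | causes) = 1 − (1−0.033)·∏(1−qᵢ) over the active causes.
For the numerator, keep only newsletter send=true terms: 0.038863 + 0.028932 = 0.067795
Normalizer over all consistent configurations: 0.033*0.9*0.7 + 0.92264*0.9*0.3 + 0.55518*0.1*0.7 + 0.964414*0.1*0.3 = 0.337698
Posterior = 0.067795 / 0.337698 ≈ 0.2008

Now also conditioning on viral social-media post≠true:
Numerator (weight on configurations with newsletter send): 0.55518*0.1 = 0.055518
The normalizing constant is 0.033*0.9 + 0.55518*0.1 = 0.085218
Posterior = 0.055518 / 0.085218 ≈ 0.6515
Ruling out viral social-media post raises the posterior on newsletter send — the flip side of explaining away.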